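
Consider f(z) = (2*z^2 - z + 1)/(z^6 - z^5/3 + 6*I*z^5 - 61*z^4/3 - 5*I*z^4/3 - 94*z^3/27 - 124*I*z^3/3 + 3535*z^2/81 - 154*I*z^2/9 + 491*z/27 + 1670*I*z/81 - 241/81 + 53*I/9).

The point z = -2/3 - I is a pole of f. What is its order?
Factor the denominator:
  z^6 - z^5/3 + 6*I*z^5 - 61*z^4/3 - 5*I*z^4/3 - 94*z^3/27 - 124*I*z^3/3 + 3535*z^2/81 - 154*I*z^2/9 + 491*z/27 + 1670*I*z/81 - 241/81 + 53*I/9 = (z + 2/3 + I)^4*(z - 3 + I)*(z + I)

The numerator P(z) = 2*z^2 - z + 1 has P(-2/3 - I) = 5/9 + 11*I/3 ≠ 0, so no factor of (z + 2/3 + I) cancels.
Near z = -2/3 - I we can therefore write f(z) = g(z)/(z + 2/3 + I)^4 with g analytic at -2/3 - I and g(-2/3 - I) ≠ 0 (g is the numerator divided by the remaining denominator factors).

Hence z = -2/3 - I is a pole of order 4.

Final answer: 4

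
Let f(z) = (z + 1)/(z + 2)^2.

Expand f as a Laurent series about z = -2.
Put w = z - (-2), i.e. z = w - 2. The denominator is w^2, so it suffices to rewrite the numerator in powers of w.

P(z) = z + 1
P(w - 2) = -1 + w

Dividing each term by w^2:
  f = -1/w^2 + 1/w

Substituting back w = z + 2:
  f(z) = -1/(z + 2)^2 + 1/(z + 2)

The series is finite because the numerator is a polynomial; the negative powers form the principal part, and the coefficient of 1/(z + 2) gives Res(f, -2) = 1.

Final answer: -1/(z + 2)^2 + 1/(z + 2)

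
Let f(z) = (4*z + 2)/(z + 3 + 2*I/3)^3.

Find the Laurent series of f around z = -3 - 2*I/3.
(-10 - 8*I/3)/(z + 3 + 2*I/3)^3 + 4/(z + 3 + 2*I/3)^2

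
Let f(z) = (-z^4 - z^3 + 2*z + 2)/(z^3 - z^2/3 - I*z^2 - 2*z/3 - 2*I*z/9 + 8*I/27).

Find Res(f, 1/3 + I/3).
Write f(z) = P(z)/Q(z) with P(z) = -z^4 - z^3 + 2*z + 2 and Q(z) = z^3 - z^2/3 - I*z^2 - 2*z/3 - 2*I*z/9 + 8*I/27.
The denominator factors as Q(z) = (z + 2/3)*(z - 2/3 - 2*I/3)*(z - 1/3 - I/3), so z = 1/3 + I/3 is a simple zero of Q and P is analytic there; z = 1/3 + I/3 is therefore a simple pole and
  Res(f, z₀) = P(z₀)/Q'(z₀).

Q'(z) = 3*z^2 - 2*z/3 - 2*I*z - 2/3 - 2*I/9, so Q'(1/3 + I/3) = -2/9 - 4*I/9.
P(1/3 + I/3) = 226/81 + 16*I/27.

Res(f, 1/3 + I/3) = (226/81 + 16*I/27)/(-2/9 - 4*I/9) = -161/45 + 202*I/45

Final answer: -161/45 + 202*I/45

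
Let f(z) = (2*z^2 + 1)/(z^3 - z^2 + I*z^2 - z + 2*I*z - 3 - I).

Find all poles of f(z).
The singularities of f are the zeros of the denominator. Factoring,
  z^3 - z^2 + I*z^2 - z + 2*I*z - 3 - I = (z - 2 + I)*(z + 1 - I)*(z + I)
so the candidates are z = 2 - I, z = -1 + I, z = -I.

Check the numerator P(z) = 2*z^2 + 1 at each one:
  P(2 - I) = 7 - 8*I ≠ 0, so z = 2 - I is a (simple) pole.
  P(-1 + I) = 1 - 4*I ≠ 0, so z = -1 + I is a (simple) pole.
  P(-I) = -1 ≠ 0, so z = -I is a (simple) pole.

Poles of f: {-1 + I, -I, 2 - I}

Final answer: {-1 + I, -I, 2 - I}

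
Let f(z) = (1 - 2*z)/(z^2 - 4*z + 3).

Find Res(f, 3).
-5/2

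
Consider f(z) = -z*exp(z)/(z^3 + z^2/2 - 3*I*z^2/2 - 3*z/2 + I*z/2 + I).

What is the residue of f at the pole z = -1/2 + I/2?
Write f(z) = P(z)/Q(z) with P(z) = -z*exp(z) and Q(z) = z^3 + z^2/2 - 3*I*z^2/2 - 3*z/2 + I*z/2 + I.
The denominator factors as Q(z) = (z + 1 - I)*(z + 1/2 - I/2)*(z - 1), so z = -1/2 + I/2 is a simple zero of Q and P is analytic there; z = -1/2 + I/2 is therefore a simple pole and
  Res(f, z₀) = P(z₀)/Q'(z₀).

Q'(z) = 3*z^2 + z - 3*I*z - 3/2 + I/2, so Q'(-1/2 + I/2) = -1/2 + I.
P(-1/2 + I/2) = (1/2 - I/2)*exp(-1/2 + I/2).

Res(f, -1/2 + I/2) = ((1/2 - I/2)*exp(-1/2 + I/2))/(-1/2 + I) = (-3/5 - I/5)*exp(-1/2 + I/2)

Final answer: (-3/5 - I/5)*exp(-1/2 + I/2)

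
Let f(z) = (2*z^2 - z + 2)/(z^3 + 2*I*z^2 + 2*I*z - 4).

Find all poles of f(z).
The singularities of f are the zeros of the denominator. Factoring,
  z^3 + 2*I*z^2 + 2*I*z - 4 = (z + 2*I)*(z - 1 + I)*(z + 1 - I)
so the candidates are z = -2*I, z = 1 - I, z = -1 + I.

Check the numerator P(z) = 2*z^2 - z + 2 at each one:
  P(-2*I) = -6 + 2*I ≠ 0, so z = -2*I is a (simple) pole.
  P(1 - I) = 1 - 3*I ≠ 0, so z = 1 - I is a (simple) pole.
  P(-1 + I) = 3 - 5*I ≠ 0, so z = -1 + I is a (simple) pole.

Poles of f: {-1 + I, -2*I, 1 - I}

Final answer: {-1 + I, -2*I, 1 - I}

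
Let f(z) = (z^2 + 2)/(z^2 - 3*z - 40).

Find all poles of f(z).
{-5, 8}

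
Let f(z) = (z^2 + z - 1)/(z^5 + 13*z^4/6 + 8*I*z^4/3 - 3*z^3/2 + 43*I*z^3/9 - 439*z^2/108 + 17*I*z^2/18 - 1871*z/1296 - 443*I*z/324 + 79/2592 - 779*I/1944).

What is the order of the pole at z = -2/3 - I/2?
Factor the denominator:
  z^5 + 13*z^4/6 + 8*I*z^4/3 - 3*z^3/2 + 43*I*z^3/9 - 439*z^2/108 + 17*I*z^2/18 - 1871*z/1296 - 443*I*z/324 + 79/2592 - 779*I/1944 = (z + 2/3 + I/2)^4*(z - 1/2 + 2*I/3)

The numerator P(z) = z^2 + z - 1 has P(-2/3 - I/2) = -53/36 + I/6 ≠ 0, so no factor of (z + 2/3 + I/2) cancels.
Near z = -2/3 - I/2 we can therefore write f(z) = g(z)/(z + 2/3 + I/2)^4 with g analytic at -2/3 - I/2 and g(-2/3 - I/2) ≠ 0 (g is the numerator divided by the remaining denominator factors).

Hence z = -2/3 - I/2 is a pole of order 4.

Final answer: 4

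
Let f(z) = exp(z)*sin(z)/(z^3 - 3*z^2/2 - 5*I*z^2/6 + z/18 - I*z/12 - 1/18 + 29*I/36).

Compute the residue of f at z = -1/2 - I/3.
Write f(z) = P(z)/Q(z) with P(z) = exp(z)*sin(z) and Q(z) = z^3 - 3*z^2/2 - 5*I*z^2/6 + z/18 - I*z/12 - 1/18 + 29*I/36.
The denominator factors as Q(z) = (z - 1 - 2*I/3)*(z - 1 - I/2)*(z + 1/2 + I/3), so z = -1/2 - I/3 is a simple zero of Q and P is analytic there; z = -1/2 - I/3 is therefore a simple pole and
  Res(f, z₀) = P(z₀)/Q'(z₀).

Q'(z) = 3*z^2 - 3*z - 5*I*z/3 + 1/18 - I/12, so Q'(-1/2 - I/3) = 17/12 + 11*I/4.
P(-1/2 - I/3) = -exp(-1/2 - I/3)*sin(1/2 + I/3).

Res(f, -1/2 - I/3) = (-exp(-1/2 - I/3)*sin(1/2 + I/3))/(17/12 + 11*I/4) = (-102/689 + 198*I/689)*exp(-1/2 - I/3)*sin(1/2 + I/3)

Final answer: (-102/689 + 198*I/689)*exp(-1/2 - I/3)*sin(1/2 + I/3)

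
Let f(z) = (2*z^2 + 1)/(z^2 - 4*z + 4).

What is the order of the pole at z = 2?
Factor the denominator:
  z^2 - 4*z + 4 = (z - 2)^2

The numerator P(z) = 2*z^2 + 1 has P(2) = 9 ≠ 0, so no factor of (z - 2) cancels.
Near z = 2 we can therefore write f(z) = g(z)/(z - 2)^2 with g analytic at 2 and g(2) ≠ 0 (g is just the numerator).

Hence z = 2 is a pole of order 2.

Final answer: 2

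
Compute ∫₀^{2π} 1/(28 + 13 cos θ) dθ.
Let J = ∫₀^{2π} dθ/(28 + 13 cos θ).
Put z = e^{iθ}: then cos θ = (z + 1/z)/2, dθ = dz/(iz), and z runs once counterclockwise around |z| = 1:
  J = ∮_{|z|=1} 1/(28 + 13*(z + 1/z)/2) · dz/(iz) = (2/i) ∮_{|z|=1} dz/(13*z^2 + 56*z + 13).
The roots of 13*z^2 + 56*z + 13 are z = (-28 ± sqrt(28^2 - 13^2))/13, with sqrt(615) = sqrt(615); their product is 1, so only z₊ = -28/13 + sqrt(615)/13 lies inside the unit circle (z₋ = -28/13 - sqrt(615)/13 lies outside).
z₊ is a simple zero of q(z) = 13*z^2 + 56*z + 13, so Res(1/q, z₊) = 1/q'(z₊) with q'(z) = 26*z + 56; and q'(z₊) = 13*(z₊ - z₋) = 2*sqrt(615).
Therefore J = (2/i) · 2πi · 1/(2*sqrt(615)) = 2*pi/(sqrt(615)) = 2*sqrt(615)*pi/615

Final answer: 2*sqrt(615)*pi/615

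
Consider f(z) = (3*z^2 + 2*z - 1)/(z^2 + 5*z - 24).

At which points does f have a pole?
The singularities of f are the zeros of the denominator. Factoring,
  z^2 + 5*z - 24 = (z - 3)*(z + 8)
so the candidates are z = 3, z = -8.

Check the numerator P(z) = 3*z^2 + 2*z - 1 at each one:
  P(3) = 32 ≠ 0, so z = 3 is a (simple) pole.
  P(-8) = 175 ≠ 0, so z = -8 is a (simple) pole.

Poles of f: {-8, 3}

Final answer: {-8, 3}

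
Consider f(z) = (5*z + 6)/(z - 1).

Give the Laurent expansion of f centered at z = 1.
Put w = z - (1), i.e. z = w + 1. The denominator is w, so it suffices to rewrite the numerator in powers of w.

P(z) = 5*z + 6
P(w + 1) = 11 + 5*w

Dividing each term by w:
  f = 11/w + 5

Substituting back w = z - 1:
  f(z) = 11/(z - 1) + 5

The series is finite because the numerator is a polynomial; the negative powers form the principal part, and the coefficient of 1/(z - 1) gives Res(f, 1) = 11.

Final answer: 11/(z - 1) + 5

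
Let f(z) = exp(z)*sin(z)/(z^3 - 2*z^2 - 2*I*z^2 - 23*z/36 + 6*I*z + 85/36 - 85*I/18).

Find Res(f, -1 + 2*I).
(-612/27365 - 2592*I/27365)*exp(-1 + 2*I)*sin(1 - 2*I)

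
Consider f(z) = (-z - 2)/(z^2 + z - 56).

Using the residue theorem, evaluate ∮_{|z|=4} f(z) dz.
By the residue theorem, ∮_C f(z) dz = 2πi · (sum of the residues of f at the poles inside |z| = 4).

The denominator factors as (z + 8)*(z - 7), so the singularities of f are simple poles at z = -8, z = 7.
  |-8|² = 64 > 16 = 4², so this pole is outside the contour.
  |7|² = 49 > 16 = 4², so this pole is outside the contour.

No pole lies inside the contour, so f is analytic on and inside C and the integral is 0 (Cauchy's theorem).

Final answer: 0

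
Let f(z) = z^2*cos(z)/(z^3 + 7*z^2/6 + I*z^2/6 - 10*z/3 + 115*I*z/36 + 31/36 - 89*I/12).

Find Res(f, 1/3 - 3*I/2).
Write f(z) = P(z)/Q(z) with P(z) = z^2*cos(z) and Q(z) = z^3 + 7*z^2/6 + I*z^2/6 - 10*z/3 + 115*I*z/36 + 31/36 - 89*I/12.
The denominator factors as Q(z) = (z - 3/2 - I/3)*(z - 1/3 + 3*I/2)*(z + 3 - I), so z = 1/3 - 3*I/2 is a simple zero of Q and P is analytic there; z = 1/3 - 3*I/2 is therefore a simple pole and
  Res(f, z₀) = P(z₀)/Q'(z₀).

Q'(z) = 3*z^2 + 7*z/3 + I*z/3 - 10/3 + 115*I/36, so Q'(1/3 - 3*I/2) = -305/36 - 115*I/36.
P(1/3 - 3*I/2) = (-77/36 - I)*cos(1/3 - 3*I/2).

Res(f, 1/3 - 3*I/2) = ((-77/36 - I)*cos(1/3 - 3*I/2))/(-305/36 - 115*I/36) = (13/50 + I/50)*cos(1/3 - 3*I/2)

Final answer: (13/50 + I/50)*cos(1/3 - 3*I/2)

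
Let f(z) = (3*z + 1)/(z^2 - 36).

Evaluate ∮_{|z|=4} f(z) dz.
By the residue theorem, ∮_C f(z) dz = 2πi · (sum of the residues of f at the poles inside |z| = 4).

The denominator factors as (z + 6)*(z - 6), so the singularities of f are simple poles at z = -6, z = 6.
  |-6|² = 36 > 16 = 4², so this pole is outside the contour.
  |6|² = 36 > 16 = 4², so this pole is outside the contour.

No pole lies inside the contour, so f is analytic on and inside C and the integral is 0 (Cauchy's theorem).

Final answer: 0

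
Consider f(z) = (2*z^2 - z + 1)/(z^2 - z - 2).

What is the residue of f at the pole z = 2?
Write f(z) = P(z)/Q(z) with P(z) = 2*z^2 - z + 1 and Q(z) = z^2 - z - 2.
The denominator factors as Q(z) = (z - 2)*(z + 1), so z = 2 is a simple zero of Q and P is analytic there; z = 2 is therefore a simple pole and
  Res(f, z₀) = P(z₀)/Q'(z₀).

Q'(z) = 2*z - 1, so Q'(2) = 3.
P(2) = 7.

Res(f, 2) = (7)/(3) = 7/3

Final answer: 7/3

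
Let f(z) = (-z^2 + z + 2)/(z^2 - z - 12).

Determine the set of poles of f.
The singularities of f are the zeros of the denominator. Factoring,
  z^2 - z - 12 = (z + 3)*(z - 4)
so the candidates are z = -3, z = 4.

Check the numerator P(z) = -z^2 + z + 2 at each one:
  P(-3) = -10 ≠ 0, so z = -3 is a (simple) pole.
  P(4) = -10 ≠ 0, so z = 4 is a (simple) pole.

Poles of f: {-3, 4}

Final answer: {-3, 4}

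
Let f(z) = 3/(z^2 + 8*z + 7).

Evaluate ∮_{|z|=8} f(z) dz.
By the residue theorem, ∮_C f(z) dz = 2πi · (sum of the residues of f at the poles inside |z| = 8).

The denominator factors as (z + 1)*(z + 7), so the singularities of f are simple poles at z = -1, z = -7.
  |-1|² = 1 < 64 = 8², so this pole is inside the contour.
  |-7|² = 49 < 64 = 8², so this pole is inside the contour.

With P(z) = 3 and Q(z) = z^2 + 8*z + 7, each pole is simple, so Res(f, z₀) = P(z₀)/Q'(z₀) with Q'(z) = 2*z + 8.
  Res(f, -1) = P(-1)/Q'(-1) = (3)/(6) = 1/2
  Res(f, -7) = P(-7)/Q'(-7) = (3)/(-6) = -1/2

Sum of residues inside C: 0
∮_C f(z) dz = 2πi · (0) = 0

Final answer: 0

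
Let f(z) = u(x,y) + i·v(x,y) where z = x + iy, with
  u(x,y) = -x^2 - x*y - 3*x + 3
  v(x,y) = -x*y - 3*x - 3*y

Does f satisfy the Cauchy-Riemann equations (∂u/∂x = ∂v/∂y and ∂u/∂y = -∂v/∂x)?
∂u/∂x = -2*x - y - 3
∂v/∂y = -x - 3
∂u/∂y = -x
∂v/∂x = -y - 3
∂u/∂x ≠ ∂v/∂y and ∂u/∂y ≠ -∂v/∂x; the Cauchy-Riemann equations are not satisfied, so f is not analytic.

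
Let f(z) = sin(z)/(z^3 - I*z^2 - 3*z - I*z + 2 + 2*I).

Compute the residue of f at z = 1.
Write f(z) = P(z)/Q(z) with P(z) = sin(z) and Q(z) = z^3 - I*z^2 - 3*z - I*z + 2 + 2*I.
The denominator factors as Q(z) = (z - 1)*(z + 2)*(z - 1 - I), so z = 1 is a simple zero of Q and P is analytic there; z = 1 is therefore a simple pole and
  Res(f, z₀) = P(z₀)/Q'(z₀).

Q'(z) = 3*z^2 - 2*I*z - 3 - I, so Q'(1) = -3*I.
P(1) = sin(1).

Res(f, 1) = (sin(1))/(-3*I) = I*sin(1)/3

Final answer: I*sin(1)/3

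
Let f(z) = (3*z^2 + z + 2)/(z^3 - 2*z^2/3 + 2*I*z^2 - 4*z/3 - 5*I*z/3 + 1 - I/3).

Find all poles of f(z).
The singularities of f are the zeros of the denominator. Factoring,
  z^3 - 2*z^2/3 + 2*I*z^2 - 4*z/3 - 5*I*z/3 + 1 - I/3 = (z + 1/3 + I)*(z + I)*(z - 1)
so the candidates are z = -1/3 - I, z = -I, z = 1.

Check the numerator P(z) = 3*z^2 + z + 2 at each one:
  P(-1/3 - I) = -1 + I ≠ 0, so z = -1/3 - I is a (simple) pole.
  P(-I) = -1 - I ≠ 0, so z = -I is a (simple) pole.
  P(1) = 6 ≠ 0, so z = 1 is a (simple) pole.

Poles of f: {-1/3 - I, -I, 1}

Final answer: {-1/3 - I, -I, 1}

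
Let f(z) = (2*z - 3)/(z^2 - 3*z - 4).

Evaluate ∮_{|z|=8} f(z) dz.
By the residue theorem, ∮_C f(z) dz = 2πi · (sum of the residues of f at the poles inside |z| = 8).

The denominator factors as (z - 4)*(z + 1), so the singularities of f are simple poles at z = 4, z = -1.
  |4|² = 16 < 64 = 8², so this pole is inside the contour.
  |-1|² = 1 < 64 = 8², so this pole is inside the contour.

With P(z) = 2*z - 3 and Q(z) = z^2 - 3*z - 4, each pole is simple, so Res(f, z₀) = P(z₀)/Q'(z₀) with Q'(z) = 2*z - 3.
  Res(f, 4) = P(4)/Q'(4) = (5)/(5) = 1
  Res(f, -1) = P(-1)/Q'(-1) = (-5)/(-5) = 1

Sum of residues inside C: 2
∮_C f(z) dz = 2πi · (2) = 4*I*pi

Final answer: 4*I*pi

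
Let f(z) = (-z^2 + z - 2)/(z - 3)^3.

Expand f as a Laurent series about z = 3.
Put w = z - (3), i.e. z = w + 3. The denominator is w^3, so it suffices to rewrite the numerator in powers of w.

P(z) = -z^2 + z - 2
P(w + 3) = -8 - 5*w - w^2

Dividing each term by w^3:
  f = -8/w^3 - 5/w^2 - 1/w

Substituting back w = z - 3:
  f(z) = -8/(z - 3)^3 - 5/(z - 3)^2 - 1/(z - 3)

The series is finite because the numerator is a polynomial; the negative powers form the principal part, and the coefficient of 1/(z - 3) gives Res(f, 3) = -1.

Final answer: -8/(z - 3)^3 - 5/(z - 3)^2 - 1/(z - 3)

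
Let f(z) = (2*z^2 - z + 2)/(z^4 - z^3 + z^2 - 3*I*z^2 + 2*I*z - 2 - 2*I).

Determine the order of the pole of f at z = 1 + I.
Factor the denominator:
  z^4 - z^3 + z^2 - 3*I*z^2 + 2*I*z - 2 - 2*I = (z - 1 - I)^2*(z + 1 + I)*(z + I)

The numerator P(z) = 2*z^2 - z + 2 has P(1 + I) = 1 + 3*I ≠ 0, so no factor of (z - 1 - I) cancels.
Near z = 1 + I we can therefore write f(z) = g(z)/(z - 1 - I)^2 with g analytic at 1 + I and g(1 + I) ≠ 0 (g is the numerator divided by the remaining denominator factors).

Hence z = 1 + I is a pole of order 2.

Final answer: 2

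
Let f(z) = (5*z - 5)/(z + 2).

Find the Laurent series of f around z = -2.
Put w = z - (-2), i.e. z = w - 2. The denominator is w, so it suffices to rewrite the numerator in powers of w.

P(z) = 5*z - 5
P(w - 2) = -15 + 5*w

Dividing each term by w:
  f = -15/w + 5

Substituting back w = z + 2:
  f(z) = -15/(z + 2) + 5

The series is finite because the numerator is a polynomial; the negative powers form the principal part, and the coefficient of 1/(z + 2) gives Res(f, -2) = -15.

Final answer: -15/(z + 2) + 5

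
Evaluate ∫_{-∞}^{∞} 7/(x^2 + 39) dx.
7*sqrt(39)*pi/39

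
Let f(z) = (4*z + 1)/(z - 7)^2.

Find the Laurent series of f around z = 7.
Put w = z - (7), i.e. z = w + 7. The denominator is w^2, so it suffices to rewrite the numerator in powers of w.

P(z) = 4*z + 1
P(w + 7) = 29 + 4*w

Dividing each term by w^2:
  f = 29/w^2 + 4/w

Substituting back w = z - 7:
  f(z) = 29/(z - 7)^2 + 4/(z - 7)

The series is finite because the numerator is a polynomial; the negative powers form the principal part, and the coefficient of 1/(z - 7) gives Res(f, 7) = 4.

Final answer: 29/(z - 7)^2 + 4/(z - 7)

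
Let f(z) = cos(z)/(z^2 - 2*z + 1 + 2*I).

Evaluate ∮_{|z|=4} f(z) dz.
pi*(-1/2 + I/2)*cos(2 - I) + pi*(1/2 - I/2)*cosh(1)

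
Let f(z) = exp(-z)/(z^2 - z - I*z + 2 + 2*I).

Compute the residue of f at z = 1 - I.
Write f(z) = P(z)/Q(z) with P(z) = exp(-z) and Q(z) = z^2 - z - I*z + 2 + 2*I.
The denominator factors as Q(z) = (z - 1 + I)*(z - 2*I), so z = 1 - I is a simple zero of Q and P is analytic there; z = 1 - I is therefore a simple pole and
  Res(f, z₀) = P(z₀)/Q'(z₀).

Q'(z) = 2*z - 1 - I, so Q'(1 - I) = 1 - 3*I.
P(1 - I) = exp(-1 + I).

Res(f, 1 - I) = (exp(-1 + I))/(1 - 3*I) = (1/10 + 3*I/10)*exp(-1 + I)

Final answer: (1/10 + 3*I/10)*exp(-1 + I)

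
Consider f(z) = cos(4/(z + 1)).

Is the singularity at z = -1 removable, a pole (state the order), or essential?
Let u = z + 1. Then
  cos(4/u) = Σ_{k≥0} (-1)^k (4)^(2k)/((2k)!·u^(2k)) = 1 - 8/u^2 + 32/(3*u^4) + ...
which has infinitely many negative powers of u, so cos(4/(z + 1)) has an essential singularity at z = -1.
So the singularity is essential.

Final answer: essential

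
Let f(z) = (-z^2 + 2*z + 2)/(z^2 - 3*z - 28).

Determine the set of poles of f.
The singularities of f are the zeros of the denominator. Factoring,
  z^2 - 3*z - 28 = (z + 4)*(z - 7)
so the candidates are z = -4, z = 7.

Check the numerator P(z) = -z^2 + 2*z + 2 at each one:
  P(-4) = -22 ≠ 0, so z = -4 is a (simple) pole.
  P(7) = -33 ≠ 0, so z = 7 is a (simple) pole.

Poles of f: {-4, 7}

Final answer: {-4, 7}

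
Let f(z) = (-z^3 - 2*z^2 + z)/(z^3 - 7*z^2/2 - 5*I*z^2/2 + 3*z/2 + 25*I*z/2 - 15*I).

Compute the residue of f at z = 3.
Write f(z) = P(z)/Q(z) with P(z) = -z^3 - 2*z^2 + z and Q(z) = z^3 - 7*z^2/2 - 5*I*z^2/2 + 3*z/2 + 25*I*z/2 - 15*I.
The denominator factors as Q(z) = (z - 3/2 + I/2)*(z + 1 - 3*I)*(z - 3), so z = 3 is a simple zero of Q and P is analytic there; z = 3 is therefore a simple pole and
  Res(f, z₀) = P(z₀)/Q'(z₀).

Q'(z) = 3*z^2 - 7*z - 5*I*z + 3/2 + 25*I/2, so Q'(3) = 15/2 - 5*I/2.
P(3) = -42.

Res(f, 3) = (-42)/(15/2 - 5*I/2) = -126/25 - 42*I/25

Final answer: -126/25 - 42*I/25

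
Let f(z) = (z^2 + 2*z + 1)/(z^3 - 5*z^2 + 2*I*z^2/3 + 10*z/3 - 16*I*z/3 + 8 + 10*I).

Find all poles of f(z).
The singularities of f are the zeros of the denominator. Factoring,
  z^3 - 5*z^2 + 2*I*z^2/3 + 10*z/3 - 16*I*z/3 + 8 + 10*I = (z - 3 - I/3)*(z - 3)*(z + 1 + I)
so the candidates are z = 3 + I/3, z = 3, z = -1 - I.

Check the numerator P(z) = z^2 + 2*z + 1 at each one:
  P(3 + I/3) = 143/9 + 8*I/3 ≠ 0, so z = 3 + I/3 is a (simple) pole.
  P(3) = 16 ≠ 0, so z = 3 is a (simple) pole.
  P(-1 - I) = -1 ≠ 0, so z = -1 - I is a (simple) pole.

Poles of f: {-1 - I, 3, 3 + I/3}

Final answer: {-1 - I, 3, 3 + I/3}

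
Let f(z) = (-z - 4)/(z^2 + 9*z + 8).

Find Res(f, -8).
-4/7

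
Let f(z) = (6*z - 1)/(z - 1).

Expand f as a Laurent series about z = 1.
Put w = z - (1), i.e. z = w + 1. The denominator is w, so it suffices to rewrite the numerator in powers of w.

P(z) = 6*z - 1
P(w + 1) = 5 + 6*w

Dividing each term by w:
  f = 5/w + 6

Substituting back w = z - 1:
  f(z) = 5/(z - 1) + 6

The series is finite because the numerator is a polynomial; the negative powers form the principal part, and the coefficient of 1/(z - 1) gives Res(f, 1) = 5.

Final answer: 5/(z - 1) + 6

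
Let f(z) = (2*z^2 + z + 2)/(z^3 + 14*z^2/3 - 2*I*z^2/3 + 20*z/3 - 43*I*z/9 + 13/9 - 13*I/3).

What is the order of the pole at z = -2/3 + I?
Factor the denominator:
  z^3 + 14*z^2/3 - 2*I*z^2/3 + 20*z/3 - 43*I*z/9 + 13/9 - 13*I/3 = (z + 2/3 - I)*(z + 1 - 2*I/3)*(z + 3 + I)

The numerator P(z) = 2*z^2 + z + 2 has P(-2/3 + I) = 2/9 - 5*I/3 ≠ 0, so no factor of (z + 2/3 - I) cancels.
Near z = -2/3 + I we can therefore write f(z) = g(z)/(z + 2/3 - I) with g analytic at -2/3 + I and g(-2/3 + I) ≠ 0 (g is the numerator divided by the remaining denominator factors).

Hence z = -2/3 + I is a pole of order 1.

Final answer: 1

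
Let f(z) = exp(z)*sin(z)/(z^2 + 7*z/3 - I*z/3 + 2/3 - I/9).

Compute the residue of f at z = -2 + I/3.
Write f(z) = P(z)/Q(z) with P(z) = exp(z)*sin(z) and Q(z) = z^2 + 7*z/3 - I*z/3 + 2/3 - I/9.
The denominator factors as Q(z) = (z + 2 - I/3)*(z + 1/3), so z = -2 + I/3 is a simple zero of Q and P is analytic there; z = -2 + I/3 is therefore a simple pole and
  Res(f, z₀) = P(z₀)/Q'(z₀).

Q'(z) = 2*z + 7/3 - I/3, so Q'(-2 + I/3) = -5/3 + I/3.
P(-2 + I/3) = -exp(-2 + I/3)*sin(2 - I/3).

Res(f, -2 + I/3) = (-exp(-2 + I/3)*sin(2 - I/3))/(-5/3 + I/3) = (15/26 + 3*I/26)*exp(-2 + I/3)*sin(2 - I/3)

Final answer: (15/26 + 3*I/26)*exp(-2 + I/3)*sin(2 - I/3)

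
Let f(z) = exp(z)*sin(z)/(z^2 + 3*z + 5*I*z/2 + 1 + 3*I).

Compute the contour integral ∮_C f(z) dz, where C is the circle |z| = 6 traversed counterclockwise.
pi*(12/13 + 8*I/13)*exp(-2 - 2*I)*sin(2 + 2*I) + pi*(-12/13 - 8*I/13)*exp(-1 - I/2)*sin(1 + I/2)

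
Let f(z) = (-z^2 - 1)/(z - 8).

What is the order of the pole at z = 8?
Factor the denominator:
  z - 8 = (z - 8)

The numerator P(z) = -z^2 - 1 has P(8) = -65 ≠ 0, so no factor of (z - 8) cancels.
Near z = 8 we can therefore write f(z) = g(z)/(z - 8) with g analytic at 8 and g(8) ≠ 0 (g is just the numerator).

Hence z = 8 is a pole of order 1.

Final answer: 1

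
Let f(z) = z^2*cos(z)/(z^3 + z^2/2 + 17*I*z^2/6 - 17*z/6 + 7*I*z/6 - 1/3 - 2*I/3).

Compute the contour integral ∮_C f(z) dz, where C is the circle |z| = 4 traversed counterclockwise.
By the residue theorem, ∮_C f(z) dz = 2πi · (sum of the residues of f at the poles inside |z| = 4).

The denominator factors as (z - 1/2 + 3*I/2)*(z + 1 + I)*(z + I/3), so the singularities of f are simple poles at z = 1/2 - 3*I/2, z = -1 - I, z = -I/3.
  |1/2 - 3*I/2|² = 5/2 < 16 = 4², so this pole is inside the contour.
  |-1 - I|² = 2 < 16 = 4², so this pole is inside the contour.
  |-I/3|² = 1/9 < 16 = 4², so this pole is inside the contour.

With P(z) = z^2*cos(z) and Q(z) = z^3 + z^2/2 + 17*I*z^2/6 - 17*z/6 + 7*I*z/6 - 1/3 - 2*I/3, each pole is simple, so Res(f, z₀) = P(z₀)/Q'(z₀) with Q'(z) = 3*z^2 + z + 17*I*z/3 - 17/6 + 7*I/6.
  Res(f, 1/2 - 3*I/2) = P(1/2 - 3*I/2)/Q'(1/2 - 3*I/2) = ((-2 - 3*I/2)*cos(1/2 - 3*I/2))/(1/6 - 2*I) = (96/145 - 153*I/145)*cos(1/2 - 3*I/2)
  Res(f, -1 - I) = P(-1 - I)/Q'(-1 - I) = (2*I*cos(1 + I))/(11/6 + I/2) = (18/65 + 66*I/65)*cos(1 + I)
  Res(f, -I/3) = P(-I/3)/Q'(-I/3) = (-cosh(1/3)/9)/(-23/18 + 5*I/6) = (23/377 + 15*I/377)*cosh(1/3)

Sum of residues inside C: (96/145 - 153*I/145)*cos(1/2 - 3*I/2) + (23/377 + 15*I/377)*cosh(1/3) + (18/65 + 66*I/65)*cos(1 + I)
∮_C f(z) dz = 2πi · ((96/145 - 153*I/145)*cos(1/2 - 3*I/2) + (23/377 + 15*I/377)*cosh(1/3) + (18/65 + 66*I/65)*cos(1 + I)) = pi*(-30/377 + 46*I/377)*cosh(1/3) + pi*(-132/65 + 36*I/65)*cos(1 + I) + pi*(306/145 + 192*I/145)*cos(1/2 - 3*I/2)

Final answer: pi*(-30/377 + 46*I/377)*cosh(1/3) + pi*(-132/65 + 36*I/65)*cos(1 + I) + pi*(306/145 + 192*I/145)*cos(1/2 - 3*I/2)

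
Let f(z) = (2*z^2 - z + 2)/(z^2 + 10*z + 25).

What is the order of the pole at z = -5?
Factor the denominator:
  z^2 + 10*z + 25 = (z + 5)^2

The numerator P(z) = 2*z^2 - z + 2 has P(-5) = 57 ≠ 0, so no factor of (z + 5) cancels.
Near z = -5 we can therefore write f(z) = g(z)/(z + 5)^2 with g analytic at -5 and g(-5) ≠ 0 (g is just the numerator).

Hence z = -5 is a pole of order 2.

Final answer: 2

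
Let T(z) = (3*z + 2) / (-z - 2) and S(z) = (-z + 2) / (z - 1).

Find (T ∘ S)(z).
(z - 4)/(z)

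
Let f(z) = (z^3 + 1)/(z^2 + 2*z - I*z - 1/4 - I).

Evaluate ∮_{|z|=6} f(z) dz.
By the residue theorem, ∮_C f(z) dz = 2πi · (sum of the residues of f at the poles inside |z| = 6).

The denominator factors as (z + 2 - I/2)*(z - I/2), so the singularities of f are simple poles at z = -2 + I/2, z = I/2.
  |-2 + I/2|² = 17/4 < 36 = 6², so this pole is inside the contour.
  |I/2|² = 1/4 < 36 = 6², so this pole is inside the contour.

With P(z) = z^3 + 1 and Q(z) = z^2 + 2*z - I*z - 1/4 - I, each pole is simple, so Res(f, z₀) = P(z₀)/Q'(z₀) with Q'(z) = 2*z + 2 - I.
  Res(f, -2 + I/2) = P(-2 + I/2)/Q'(-2 + I/2) = (-11/2 + 47*I/8)/(-2) = 11/4 - 47*I/16
  Res(f, I/2) = P(I/2)/Q'(I/2) = (1 - I/8)/(2) = 1/2 - I/16

Sum of residues inside C: 13/4 - 3*I
∮_C f(z) dz = 2πi · (13/4 - 3*I) = pi*(6 + 13*I/2)

Final answer: pi*(6 + 13*I/2)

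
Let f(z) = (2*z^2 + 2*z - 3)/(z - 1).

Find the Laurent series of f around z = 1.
Put w = z - (1), i.e. z = w + 1. The denominator is w, so it suffices to rewrite the numerator in powers of w.

P(z) = 2*z^2 + 2*z - 3
P(w + 1) = 1 + 6*w + 2*w^2

Dividing each term by w:
  f = 1/w + 6 + 2*w

Substituting back w = z - 1:
  f(z) = 1/(z - 1) + 6 + 2*(z - 1)

The series is finite because the numerator is a polynomial; the negative powers form the principal part, and the coefficient of 1/(z - 1) gives Res(f, 1) = 1.

Final answer: 1/(z - 1) + 6 + 2*(z - 1)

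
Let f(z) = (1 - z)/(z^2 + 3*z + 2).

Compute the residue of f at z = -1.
2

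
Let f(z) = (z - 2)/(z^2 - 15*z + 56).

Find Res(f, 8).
Write f(z) = P(z)/Q(z) with P(z) = z - 2 and Q(z) = z^2 - 15*z + 56.
The denominator factors as Q(z) = (z - 7)*(z - 8), so z = 8 is a simple zero of Q and P is analytic there; z = 8 is therefore a simple pole and
  Res(f, z₀) = P(z₀)/Q'(z₀).

Q'(z) = 2*z - 15, so Q'(8) = 1.
P(8) = 6.

Res(f, 8) = (6)/(1) = 6

Final answer: 6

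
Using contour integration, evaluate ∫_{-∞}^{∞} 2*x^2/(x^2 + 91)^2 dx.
Let f(z) = 2*z^2/(z^2 + 91)^2. The denominator has no real zeros and deg Q - deg P = 2 ≥ 2, so the integral of f over the upper semicircle |z| = R tends to 0 as R → ∞. Closing the contour in the upper half-plane,
  ∫_{-∞}^{∞} f(x) dx = 2πi · Σ Res(f, z_k)  over the poles with Im z_k > 0.

Zeros of the denominator: z^2 + 91 = 0 gives z = ±sqrt(91)*I.
Upper half-plane: z = sqrt(91)*I (a pole of order 2).

Write f(z) = g(z)/(z - sqrt(91)*I)^2 with g(z) = 2*z^2/(z + sqrt(91)*I)^2. For a double pole, Res(f, z₀) = g'(z₀):
  g'(z) = 4*sqrt(91)*I*z/(z + sqrt(91)*I)^3
  Res(f, sqrt(91)*I) = g'(sqrt(91)*I) = -sqrt(91)*I/182

∫_{-∞}^{∞} f(x) dx = 2πi · (-sqrt(91)*I/182) = sqrt(91)*pi/91

Final answer: sqrt(91)*pi/91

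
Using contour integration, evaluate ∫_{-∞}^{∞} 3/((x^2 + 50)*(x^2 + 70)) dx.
Let f(z) = 3/((z^2 + 50)*(z^2 + 70)). The denominator has no real zeros and deg Q - deg P = 4 ≥ 2, so the integral of f over the upper semicircle |z| = R tends to 0 as R → ∞. Closing the contour in the upper half-plane,
  ∫_{-∞}^{∞} f(x) dx = 2πi · Σ Res(f, z_k)  over the poles with Im z_k > 0.

Zeros of the denominator: z^2 + 70 = 0 gives z = ±sqrt(70)*I; z^2 + 50 = 0 gives z = ±5*sqrt(2)*I.
Upper half-plane: z = 5*sqrt(2)*I, z = sqrt(70)*I (simple).

Each pole is a simple zero of Q(z) = z^4 + 120*z^2 + 3500, so Res(f, z₀) = P(z₀)/Q'(z₀) with P(z) = 3, Q'(z) = 4*z^3 + 240*z:
  Res(f, 5*sqrt(2)*I) = (3)/(200*sqrt(2)*I) = -3*sqrt(2)*I/400
  Res(f, sqrt(70)*I) = (3)/(-40*sqrt(70)*I) = 3*sqrt(70)*I/2800

Sum of residues: 3*I*(-7*sqrt(2) + sqrt(70))/2800
∫_{-∞}^{∞} f(x) dx = 2πi · (3*I*(-7*sqrt(2) + sqrt(70))/2800) = 3*pi*(-sqrt(70) + 7*sqrt(2))/1400

Final answer: 3*pi*(-sqrt(70) + 7*sqrt(2))/1400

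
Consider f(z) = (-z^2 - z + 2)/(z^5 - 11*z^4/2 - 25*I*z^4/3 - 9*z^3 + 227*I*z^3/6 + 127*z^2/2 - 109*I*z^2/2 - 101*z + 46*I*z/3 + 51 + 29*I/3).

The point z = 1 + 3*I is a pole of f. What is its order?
Factor the denominator:
  z^5 - 11*z^4/2 - 25*I*z^4/3 - 9*z^3 + 227*I*z^3/6 + 127*z^2/2 - 109*I*z^2/2 - 101*z + 46*I*z/3 + 51 + 29*I/3 = (z - 1 - 3*I)^3*(z - 3/2 + 2*I/3)*(z - 1)

The numerator P(z) = -z^2 - z + 2 has P(1 + 3*I) = 9 - 9*I ≠ 0, so no factor of (z - 1 - 3*I) cancels.
Near z = 1 + 3*I we can therefore write f(z) = g(z)/(z - 1 - 3*I)^3 with g analytic at 1 + 3*I and g(1 + 3*I) ≠ 0 (g is the numerator divided by the remaining denominator factors).

Hence z = 1 + 3*I is a pole of order 3.

Final answer: 3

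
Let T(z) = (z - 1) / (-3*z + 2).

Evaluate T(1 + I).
Substitute z = 1 + I:
  numerator:   (1 + I) - 1 = I
  denominator: -3*(1 + I) + 2 = -1 - 3*I
T(1 + I) = (I)/(-1 - 3*I); multiplying numerator and denominator by the conjugate -1 + 3*I gives (-3 - I)/10 = -3/10 - I/10

Final answer: -3/10 - I/10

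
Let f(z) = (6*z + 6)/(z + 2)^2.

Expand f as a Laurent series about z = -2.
Put w = z - (-2), i.e. z = w - 2. The denominator is w^2, so it suffices to rewrite the numerator in powers of w.

P(z) = 6*z + 6
P(w - 2) = -6 + 6*w

Dividing each term by w^2:
  f = -6/w^2 + 6/w

Substituting back w = z + 2:
  f(z) = -6/(z + 2)^2 + 6/(z + 2)

The series is finite because the numerator is a polynomial; the negative powers form the principal part, and the coefficient of 1/(z + 2) gives Res(f, -2) = 6.

Final answer: -6/(z + 2)^2 + 6/(z + 2)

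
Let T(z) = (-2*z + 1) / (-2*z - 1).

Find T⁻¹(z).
Set w = T(z) = (-2*z + 1) / (-2*z - 1) and solve for z:
  w*(-2*z - 1) = -2*z + 1
  -w + z*(2 - 2*w) - 1 = 0
  z*(2 - 2*w) = w + 1
  z = (-w - 1)/(2*w - 2)
Renaming the variable, T⁻¹(z) = (-z - 1)/(2*z - 2).
(Check: ad - bc = 4 ≠ 0, so T is invertible.)

Final answer: (-z - 1)/(2*z - 2)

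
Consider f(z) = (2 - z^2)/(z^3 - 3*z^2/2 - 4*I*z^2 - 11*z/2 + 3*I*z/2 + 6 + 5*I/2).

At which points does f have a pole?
{-3/2 + I, 1, 2 + 3*I}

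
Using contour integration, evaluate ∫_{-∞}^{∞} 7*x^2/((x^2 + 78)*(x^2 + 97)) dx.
Let f(z) = 7*z^2/((z^2 + 78)*(z^2 + 97)). The denominator has no real zeros and deg Q - deg P = 2 ≥ 2, so the integral of f over the upper semicircle |z| = R tends to 0 as R → ∞. Closing the contour in the upper half-plane,
  ∫_{-∞}^{∞} f(x) dx = 2πi · Σ Res(f, z_k)  over the poles with Im z_k > 0.

Zeros of the denominator: z^2 + 97 = 0 gives z = ±sqrt(97)*I; z^2 + 78 = 0 gives z = ±sqrt(78)*I.
Upper half-plane: z = sqrt(78)*I, z = sqrt(97)*I (simple).

Each pole is a simple zero of Q(z) = z^4 + 175*z^2 + 7566, so Res(f, z₀) = P(z₀)/Q'(z₀) with P(z) = 7*z^2, Q'(z) = 4*z^3 + 350*z:
  Res(f, sqrt(78)*I) = (-546)/(38*sqrt(78)*I) = 7*sqrt(78)*I/38
  Res(f, sqrt(97)*I) = (-679)/(-38*sqrt(97)*I) = -7*sqrt(97)*I/38

Sum of residues: 7*I*(-sqrt(97) + sqrt(78))/38
∫_{-∞}^{∞} f(x) dx = 2πi · (7*I*(-sqrt(97) + sqrt(78))/38) = 7*pi*(-sqrt(78) + sqrt(97))/19

Final answer: 7*pi*(-sqrt(78) + sqrt(97))/19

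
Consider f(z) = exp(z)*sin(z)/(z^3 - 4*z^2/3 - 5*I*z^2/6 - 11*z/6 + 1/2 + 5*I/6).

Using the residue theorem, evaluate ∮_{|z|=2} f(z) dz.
pi*(-504/1717 - 1404*I/1717)*exp(1/3 + I/3)*sin(1/3 + I/3) + pi*(-120/629 - 276*I/629)*exp(-1)*sin(1)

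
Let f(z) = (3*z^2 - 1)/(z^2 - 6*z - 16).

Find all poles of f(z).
The singularities of f are the zeros of the denominator. Factoring,
  z^2 - 6*z - 16 = (z + 2)*(z - 8)
so the candidates are z = -2, z = 8.

Check the numerator P(z) = 3*z^2 - 1 at each one:
  P(-2) = 11 ≠ 0, so z = -2 is a (simple) pole.
  P(8) = 191 ≠ 0, so z = 8 is a (simple) pole.

Poles of f: {-2, 8}

Final answer: {-2, 8}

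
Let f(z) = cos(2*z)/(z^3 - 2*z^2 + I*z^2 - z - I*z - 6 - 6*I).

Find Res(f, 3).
Write f(z) = P(z)/Q(z) with P(z) = cos(2*z) and Q(z) = z^3 - 2*z^2 + I*z^2 - z - I*z - 6 - 6*I.
The denominator factors as Q(z) = (z + 2*I)*(z + 1 - I)*(z - 3), so z = 3 is a simple zero of Q and P is analytic there; z = 3 is therefore a simple pole and
  Res(f, z₀) = P(z₀)/Q'(z₀).

Q'(z) = 3*z^2 - 4*z + 2*I*z - 1 - I, so Q'(3) = 14 + 5*I.
P(3) = cos(6).

Res(f, 3) = (cos(6))/(14 + 5*I) = (14/221 - 5*I/221)*cos(6)

Final answer: (14/221 - 5*I/221)*cos(6)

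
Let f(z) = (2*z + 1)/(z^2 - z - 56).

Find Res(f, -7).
13/15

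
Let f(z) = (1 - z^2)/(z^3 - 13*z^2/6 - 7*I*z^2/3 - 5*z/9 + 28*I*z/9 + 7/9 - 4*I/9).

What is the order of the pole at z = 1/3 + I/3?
Factor the denominator:
  z^3 - 13*z^2/6 - 7*I*z^2/3 - 5*z/9 + 28*I*z/9 + 7/9 - 4*I/9 = (z - 1/3 - I/3)*(z - 3/2 - I)*(z - 1/3 - I)

The numerator P(z) = 1 - z^2 has P(1/3 + I/3) = 1 - 2*I/9 ≠ 0, so no factor of (z - 1/3 - I/3) cancels.
Near z = 1/3 + I/3 we can therefore write f(z) = g(z)/(z - 1/3 - I/3) with g analytic at 1/3 + I/3 and g(1/3 + I/3) ≠ 0 (g is the numerator divided by the remaining denominator factors).

Hence z = 1/3 + I/3 is a pole of order 1.

Final answer: 1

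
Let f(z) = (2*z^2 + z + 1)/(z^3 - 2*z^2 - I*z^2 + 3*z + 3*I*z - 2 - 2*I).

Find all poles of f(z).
The singularities of f are the zeros of the denominator. Factoring,
  z^3 - 2*z^2 - I*z^2 + 3*z + 3*I*z - 2 - 2*I = (z - 2*I)*(z - 1 + I)*(z - 1)
so the candidates are z = 2*I, z = 1 - I, z = 1.

Check the numerator P(z) = 2*z^2 + z + 1 at each one:
  P(2*I) = -7 + 2*I ≠ 0, so z = 2*I is a (simple) pole.
  P(1 - I) = 2 - 5*I ≠ 0, so z = 1 - I is a (simple) pole.
  P(1) = 4 ≠ 0, so z = 1 is a (simple) pole.

Poles of f: {2*I, 1 - I, 1}

Final answer: {2*I, 1 - I, 1}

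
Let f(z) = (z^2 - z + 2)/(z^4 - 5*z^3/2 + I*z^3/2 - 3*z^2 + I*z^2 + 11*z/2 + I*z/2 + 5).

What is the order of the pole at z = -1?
Factor the denominator:
  z^4 - 5*z^3/2 + I*z^3/2 - 3*z^2 + I*z^2 + 11*z/2 + I*z/2 + 5 = (z + 1)^2*(z - 3 + I)*(z - 3/2 - I/2)

The numerator P(z) = z^2 - z + 2 has P(-1) = 4 ≠ 0, so no factor of (z + 1) cancels.
Near z = -1 we can therefore write f(z) = g(z)/(z + 1)^2 with g analytic at -1 and g(-1) ≠ 0 (g is the numerator divided by the remaining denominator factors).

Hence z = -1 is a pole of order 2.

Final answer: 2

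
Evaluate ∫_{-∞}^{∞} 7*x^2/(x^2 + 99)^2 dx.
7*sqrt(11)*pi/66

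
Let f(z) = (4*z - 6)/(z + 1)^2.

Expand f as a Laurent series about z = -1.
-10/(z + 1)^2 + 4/(z + 1)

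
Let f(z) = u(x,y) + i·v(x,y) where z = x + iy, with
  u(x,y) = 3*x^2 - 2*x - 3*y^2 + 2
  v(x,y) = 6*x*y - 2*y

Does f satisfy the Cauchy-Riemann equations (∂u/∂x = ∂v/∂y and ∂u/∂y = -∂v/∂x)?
∂u/∂x = 6*x - 2
∂v/∂y = 6*x - 2
∂u/∂y = -6*y
∂v/∂x = 6*y
∂u/∂x = ∂v/∂y and ∂u/∂y = -∂v/∂x hold identically; f is analytic.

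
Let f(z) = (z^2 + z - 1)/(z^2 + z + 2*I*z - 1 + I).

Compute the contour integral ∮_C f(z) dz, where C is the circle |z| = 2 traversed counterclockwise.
By the residue theorem, ∮_C f(z) dz = 2πi · (sum of the residues of f at the poles inside |z| = 2).

The denominator factors as (z + 1 + I)*(z + I), so the singularities of f are simple poles at z = -1 - I, z = -I.
  |-1 - I|² = 2 < 4 = 2², so this pole is inside the contour.
  |-I|² = 1 < 4 = 2², so this pole is inside the contour.

With P(z) = z^2 + z - 1 and Q(z) = z^2 + z + 2*I*z - 1 + I, each pole is simple, so Res(f, z₀) = P(z₀)/Q'(z₀) with Q'(z) = 2*z + 1 + 2*I.
  Res(f, -1 - I) = P(-1 - I)/Q'(-1 - I) = (-2 + I)/(-1) = 2 - I
  Res(f, -I) = P(-I)/Q'(-I) = (-2 - I)/(1) = -2 - I

Sum of residues inside C: -2*I
∮_C f(z) dz = 2πi · (-2*I) = 4*pi

Final answer: 4*pi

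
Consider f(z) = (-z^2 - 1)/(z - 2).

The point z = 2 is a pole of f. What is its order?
1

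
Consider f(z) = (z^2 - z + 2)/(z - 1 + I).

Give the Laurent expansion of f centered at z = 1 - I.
Put w = z - (1 - I), i.e. z = w + 1 - I. The denominator is w, so it suffices to rewrite the numerator in powers of w.

P(z) = z^2 - z + 2
P(w + 1 - I) = 1 - I + (1 - 2*I)*w + w^2

Dividing each term by w:
  f = (1 - I)/w + 1 - 2*I + w

Substituting back w = z - 1 + I:
  f(z) = (1 - I)/(z - 1 + I) + 1 - 2*I + (z - 1 + I)

The series is finite because the numerator is a polynomial; the negative powers form the principal part, and the coefficient of 1/(z - 1 + I) gives Res(f, 1 - I) = 1 - I.

Final answer: (1 - I)/(z - 1 + I) + 1 - 2*I + (z - 1 + I)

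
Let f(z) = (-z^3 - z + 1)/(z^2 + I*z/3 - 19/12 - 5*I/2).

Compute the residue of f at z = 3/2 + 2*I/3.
-8905/7632 - 827*I/848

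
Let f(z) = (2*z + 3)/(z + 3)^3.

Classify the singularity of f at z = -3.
Write f(z) = g(z)/(z + 3)^3 with g(z) = 2*z + 3.
g is entire and g(-3) = -3 ≠ 0, so no factor of (z + 3) cancels: the Laurent expansion of f about z = -3 starts at the power -3, i.e. lim_{z→z₀} (z - z₀)^3 f(z) = -3 is finite and nonzero.
So z = -3 is a pole of order 3.

Final answer: pole of order 3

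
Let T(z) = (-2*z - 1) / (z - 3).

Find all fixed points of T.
T(z) = z means -2*z - 1 = z*(z - 3), i.e.
  z^2 - z + 1 = 0.
Discriminant: (-1)^2 - 4*(1)*(1) = -3, so the roots are complex conjugates.
  z = (1 ± I*sqrt(3))/(2*(1))
Fixed points: {1/2 - sqrt(3)*I/2, 1/2 + sqrt(3)*I/2}

Final answer: {1/2 - sqrt(3)*I/2, 1/2 + sqrt(3)*I/2}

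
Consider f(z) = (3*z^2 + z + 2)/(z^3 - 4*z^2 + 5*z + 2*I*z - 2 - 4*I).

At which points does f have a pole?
The singularities of f are the zeros of the denominator. Factoring,
  z^3 - 4*z^2 + 5*z + 2*I*z - 2 - 4*I = (z - 2)*(z - I)*(z - 2 + I)
so the candidates are z = 2, z = I, z = 2 - I.

Check the numerator P(z) = 3*z^2 + z + 2 at each one:
  P(2) = 16 ≠ 0, so z = 2 is a (simple) pole.
  P(I) = -1 + I ≠ 0, so z = I is a (simple) pole.
  P(2 - I) = 13 - 13*I ≠ 0, so z = 2 - I is a (simple) pole.

Poles of f: {I, 2 - I, 2}

Final answer: {I, 2 - I, 2}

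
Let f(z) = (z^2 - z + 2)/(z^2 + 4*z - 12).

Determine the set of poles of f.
The singularities of f are the zeros of the denominator. Factoring,
  z^2 + 4*z - 12 = (z - 2)*(z + 6)
so the candidates are z = 2, z = -6.

Check the numerator P(z) = z^2 - z + 2 at each one:
  P(2) = 4 ≠ 0, so z = 2 is a (simple) pole.
  P(-6) = 44 ≠ 0, so z = -6 is a (simple) pole.

Poles of f: {-6, 2}

Final answer: {-6, 2}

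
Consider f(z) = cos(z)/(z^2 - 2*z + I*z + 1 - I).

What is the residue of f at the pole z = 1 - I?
Write f(z) = P(z)/Q(z) with P(z) = cos(z) and Q(z) = z^2 - 2*z + I*z + 1 - I.
The denominator factors as Q(z) = (z - 1)*(z - 1 + I), so z = 1 - I is a simple zero of Q and P is analytic there; z = 1 - I is therefore a simple pole and
  Res(f, z₀) = P(z₀)/Q'(z₀).

Q'(z) = 2*z - 2 + I, so Q'(1 - I) = -I.
P(1 - I) = cos(1 - I).

Res(f, 1 - I) = (cos(1 - I))/(-I) = I*cos(1 - I)

Final answer: I*cos(1 - I)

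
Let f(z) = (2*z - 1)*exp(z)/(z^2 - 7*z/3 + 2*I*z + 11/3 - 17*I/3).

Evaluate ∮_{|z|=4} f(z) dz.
By the residue theorem, ∮_C f(z) dz = 2πi · (sum of the residues of f at the poles inside |z| = 4).

The denominator factors as (z - 1/3 + 3*I)*(z - 2 - I), so the singularities of f are simple poles at z = 1/3 - 3*I, z = 2 + I.
  |1/3 - 3*I|² = 82/9 < 16 = 4², so this pole is inside the contour.
  |2 + I|² = 5 < 16 = 4², so this pole is inside the contour.

With P(z) = (2*z - 1)*exp(z) and Q(z) = z^2 - 7*z/3 + 2*I*z + 11/3 - 17*I/3, each pole is simple, so Res(f, z₀) = P(z₀)/Q'(z₀) with Q'(z) = 2*z - 7/3 + 2*I.
  Res(f, 1/3 - 3*I) = P(1/3 - 3*I)/Q'(1/3 - 3*I) = ((-1/3 - 6*I)*exp(1/3 - 3*I))/(-5/3 - 4*I) = (17/13 + 6*I/13)*exp(1/3 - 3*I)
  Res(f, 2 + I) = P(2 + I)/Q'(2 + I) = ((3 + 2*I)*exp(2 + I))/(5/3 + 4*I) = (9/13 - 6*I/13)*exp(2 + I)

Sum of residues inside C: (17/13 + 6*I/13)*exp(1/3 - 3*I) + (9/13 - 6*I/13)*exp(2 + I)
∮_C f(z) dz = 2πi · ((17/13 + 6*I/13)*exp(1/3 - 3*I) + (9/13 - 6*I/13)*exp(2 + I)) = pi*(-12/13 + 34*I/13)*exp(1/3 - 3*I) + pi*(12/13 + 18*I/13)*exp(2 + I)

Final answer: pi*(-12/13 + 34*I/13)*exp(1/3 - 3*I) + pi*(12/13 + 18*I/13)*exp(2 + I)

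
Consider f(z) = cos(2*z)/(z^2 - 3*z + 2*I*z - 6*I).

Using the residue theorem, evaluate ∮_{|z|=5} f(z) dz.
By the residue theorem, ∮_C f(z) dz = 2πi · (sum of the residues of f at the poles inside |z| = 5).

The denominator factors as (z - 3)*(z + 2*I), so the singularities of f are simple poles at z = 3, z = -2*I.
  |3|² = 9 < 25 = 5², so this pole is inside the contour.
  |-2*I|² = 4 < 25 = 5², so this pole is inside the contour.

With P(z) = cos(2*z) and Q(z) = z^2 - 3*z + 2*I*z - 6*I, each pole is simple, so Res(f, z₀) = P(z₀)/Q'(z₀) with Q'(z) = 2*z - 3 + 2*I.
  Res(f, 3) = P(3)/Q'(3) = (cos(6))/(3 + 2*I) = (3/13 - 2*I/13)*cos(6)
  Res(f, -2*I) = P(-2*I)/Q'(-2*I) = (cosh(4))/(-3 - 2*I) = (-3/13 + 2*I/13)*cosh(4)

Sum of residues inside C: (3/13 - 2*I/13)*cos(6) + (-3/13 + 2*I/13)*cosh(4)
∮_C f(z) dz = 2πi · ((3/13 - 2*I/13)*cos(6) + (-3/13 + 2*I/13)*cosh(4)) = pi*(-4/13 - 6*I/13)*cosh(4) + pi*(4/13 + 6*I/13)*cos(6)

Final answer: pi*(-4/13 - 6*I/13)*cosh(4) + pi*(4/13 + 6*I/13)*cos(6)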